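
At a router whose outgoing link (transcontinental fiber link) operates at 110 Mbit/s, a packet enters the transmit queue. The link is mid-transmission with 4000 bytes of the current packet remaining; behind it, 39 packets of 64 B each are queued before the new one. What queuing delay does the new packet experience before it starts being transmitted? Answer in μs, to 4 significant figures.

472.4 μs

Each queued packet: L/R = 512/110000000 = 4.65455 μs.
39 queued → 181.527 μs.
Plus remaining 32000 bits of current packet: 290.909 μs.
Queuing delay = 472.4 μs.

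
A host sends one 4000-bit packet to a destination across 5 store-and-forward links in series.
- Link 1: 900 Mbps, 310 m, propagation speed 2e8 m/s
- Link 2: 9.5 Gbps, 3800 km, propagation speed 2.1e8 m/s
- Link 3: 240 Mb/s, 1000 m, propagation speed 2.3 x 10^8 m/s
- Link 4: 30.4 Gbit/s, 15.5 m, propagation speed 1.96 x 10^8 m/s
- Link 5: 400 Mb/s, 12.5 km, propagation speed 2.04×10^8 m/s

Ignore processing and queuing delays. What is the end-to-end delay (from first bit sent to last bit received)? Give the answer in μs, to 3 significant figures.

18200 μs

Transmission delays (L/R per hop): 4.44444, 0.421053, 16.6667, 0.131579, 10 μs; sum = 31.6637 μs.
Propagation delays (d/s per hop): 1.55, 18095.2, 4.34783, 0.0790816, 61.2745 μs; sum = 18162.5 μs.
End-to-end = 18200 μs.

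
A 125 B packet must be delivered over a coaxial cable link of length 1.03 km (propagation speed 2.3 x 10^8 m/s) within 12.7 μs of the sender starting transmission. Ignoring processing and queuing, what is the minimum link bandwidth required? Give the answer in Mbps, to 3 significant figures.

122 Mbps

L = 1000 bits.
Propagation delay = 1030 / 2.3e+08 = 4.47826 μs.
Transmission budget = 12.7 − 4.47826 = 8.22174 μs.
R ≥ L / t_tx = 1000 bits / 8.22174e-06 s = 122 Mbps.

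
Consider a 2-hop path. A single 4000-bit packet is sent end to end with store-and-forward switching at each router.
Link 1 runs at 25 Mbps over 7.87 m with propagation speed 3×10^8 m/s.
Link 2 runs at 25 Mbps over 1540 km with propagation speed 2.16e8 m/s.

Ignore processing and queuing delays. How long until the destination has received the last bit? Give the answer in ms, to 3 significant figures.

Transmission delay per hop = L/R = 4000/25000000 = 0.16 ms; 2 hops → 0.32 ms.
Propagation delays (d/s per hop): 2.62333e-05, 7.12963 ms; sum = 7.12966 ms.
End-to-end = 7.45 ms.

7.45 ms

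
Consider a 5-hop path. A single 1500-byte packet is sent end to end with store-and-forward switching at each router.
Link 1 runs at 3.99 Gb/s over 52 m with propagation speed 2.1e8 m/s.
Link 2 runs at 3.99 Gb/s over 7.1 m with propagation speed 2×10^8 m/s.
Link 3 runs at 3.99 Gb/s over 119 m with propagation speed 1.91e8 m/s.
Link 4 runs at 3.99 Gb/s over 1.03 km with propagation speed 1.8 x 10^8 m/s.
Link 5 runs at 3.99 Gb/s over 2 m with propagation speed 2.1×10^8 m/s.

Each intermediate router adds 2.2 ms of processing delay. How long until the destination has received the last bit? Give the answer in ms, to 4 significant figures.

L = 1500 × 8 = 12000 bits.
Transmission delay per hop = L/R = 12000/3990000000 = 0.00300752 ms; 5 hops → 0.0150376 ms.
Propagation delays (d/s per hop): 0.000247619, 3.55e-05, 0.000623037, 0.00572222, 9.52381e-06 ms; sum = 0.0066379 ms.
Processing at 4 router(s): 4 × 2.2 ms = 8.8 ms.
End-to-end = 8.822 ms.

8.822 ms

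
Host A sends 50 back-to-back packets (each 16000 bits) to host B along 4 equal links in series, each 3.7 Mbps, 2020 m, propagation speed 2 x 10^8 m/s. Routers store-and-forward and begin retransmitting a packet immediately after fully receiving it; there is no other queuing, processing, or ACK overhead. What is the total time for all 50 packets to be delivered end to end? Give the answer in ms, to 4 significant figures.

229.2 ms

Per-hop transmission t_tx = L/R = 16000/3700000 = 4.32432 ms.
Per-hop propagation t_prop = 2020/200000000 = 0.0101 ms.
Pipeline fill: first packet needs 4·t_tx to clear all hops; remaining 49 packets each add one t_tx.
Total = (4+50-1)·t_tx + 4·t_prop = 53·4.32432 + 4·0.0101 = 229.2 ms.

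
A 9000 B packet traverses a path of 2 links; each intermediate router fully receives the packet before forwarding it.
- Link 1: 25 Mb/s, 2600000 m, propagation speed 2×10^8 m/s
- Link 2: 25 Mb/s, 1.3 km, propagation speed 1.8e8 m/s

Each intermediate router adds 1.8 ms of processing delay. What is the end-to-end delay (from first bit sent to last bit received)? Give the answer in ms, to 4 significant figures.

L = 9000 × 8 = 72000 bits.
Transmission delay per hop = L/R = 72000/25000000 = 2.88 ms; 2 hops → 5.76 ms.
Propagation delays (d/s per hop): 13, 0.00722222 ms; sum = 13.0072 ms.
Processing at 1 router(s): 1 × 1.8 ms = 1.8 ms.
End-to-end = 20.57 ms.

20.57 ms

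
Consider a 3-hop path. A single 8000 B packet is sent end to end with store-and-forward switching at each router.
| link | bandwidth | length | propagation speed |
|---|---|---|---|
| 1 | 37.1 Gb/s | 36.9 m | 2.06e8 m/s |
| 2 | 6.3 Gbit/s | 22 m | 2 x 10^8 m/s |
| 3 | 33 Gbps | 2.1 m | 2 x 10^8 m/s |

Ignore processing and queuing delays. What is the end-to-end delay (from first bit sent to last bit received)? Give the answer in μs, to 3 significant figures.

L = 8000 × 8 = 64000 bits.
Transmission delays (L/R per hop): 1.72507, 10.1587, 1.93939 μs; sum = 13.8232 μs.
Propagation delays (d/s per hop): 0.179126, 0.11, 0.0105 μs; sum = 0.299626 μs.
End-to-end = 14.1 μs.

14.1 μs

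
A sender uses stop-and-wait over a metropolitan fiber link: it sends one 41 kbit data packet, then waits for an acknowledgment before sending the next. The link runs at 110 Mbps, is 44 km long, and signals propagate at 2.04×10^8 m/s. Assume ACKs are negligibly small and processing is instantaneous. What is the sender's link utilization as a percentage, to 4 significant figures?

t_tx = L/R = 41000/110000000 = 0.000372727 s.
t_prop = 44000/204000000 = 0.000215686 s; RTT = 0.000431373 s.
Cycle = t_tx + RTT = 0.0008041 s.
Utilization = t_tx / cycle = 0.000372727/0.0008041 = 46.35 %.

46.35 %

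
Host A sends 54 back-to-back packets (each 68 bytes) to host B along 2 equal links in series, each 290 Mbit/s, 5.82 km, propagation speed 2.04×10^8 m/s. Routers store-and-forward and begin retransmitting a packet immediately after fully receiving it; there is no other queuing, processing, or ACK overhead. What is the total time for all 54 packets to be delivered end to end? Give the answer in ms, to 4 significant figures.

0.1602 ms

Per-hop transmission t_tx = L/R = 544/290000000 = 0.00187586 ms.
Per-hop propagation t_prop = 5820/204000000 = 0.0285294 ms.
Pipeline fill: first packet needs 2·t_tx to clear all hops; remaining 53 packets each add one t_tx.
Total = (2+54-1)·t_tx + 2·t_prop = 55·0.00187586 + 2·0.0285294 = 0.1602 ms.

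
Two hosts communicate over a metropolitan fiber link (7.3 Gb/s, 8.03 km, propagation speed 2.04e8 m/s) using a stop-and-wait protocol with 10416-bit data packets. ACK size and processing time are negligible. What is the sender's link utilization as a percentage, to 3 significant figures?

t_tx = L/R = 10416/7300000000 = 1.42685e-06 s.
t_prop = 8030/204000000 = 3.93627e-05 s; RTT = 7.87255e-05 s.
Cycle = t_tx + RTT = 8.01523e-05 s.
Utilization = t_tx / cycle = 1.42685e-06/8.01523e-05 = 1.78 %.

1.78 %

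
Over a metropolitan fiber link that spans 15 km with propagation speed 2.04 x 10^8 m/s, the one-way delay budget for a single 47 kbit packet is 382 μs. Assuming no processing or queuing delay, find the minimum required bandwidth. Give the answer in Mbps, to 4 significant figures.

Propagation delay = 15000 / 204000000 = 73.5294 μs.
Transmission budget = 382 − 73.5294 = 308.471 μs.
R ≥ L / t_tx = 47000 bits / 0.000308471 s = 152.4 Mbps.

152.4 Mbps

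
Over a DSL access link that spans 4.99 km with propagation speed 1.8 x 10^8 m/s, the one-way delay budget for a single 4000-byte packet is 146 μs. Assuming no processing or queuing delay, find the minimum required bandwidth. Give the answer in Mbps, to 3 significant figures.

L = 32000 bits.
Propagation delay = 4990 / 180000000 = 27.7222 μs.
Transmission budget = 146 − 27.7222 = 118.278 μs.
R ≥ L / t_tx = 32000 bits / 0.000118278 s = 271 Mbps.

271 Mbps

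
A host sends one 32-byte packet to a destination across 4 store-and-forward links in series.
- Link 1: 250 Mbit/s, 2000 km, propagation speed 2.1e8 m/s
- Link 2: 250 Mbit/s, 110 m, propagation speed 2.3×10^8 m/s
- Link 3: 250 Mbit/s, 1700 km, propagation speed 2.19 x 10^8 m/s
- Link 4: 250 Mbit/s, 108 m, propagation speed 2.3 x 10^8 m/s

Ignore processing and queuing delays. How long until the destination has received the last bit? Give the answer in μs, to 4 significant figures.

L = 32 × 8 = 256 bits.
Transmission delay per hop = L/R = 256/250000000 = 1.024 μs; 4 hops → 4.096 μs.
Propagation delays (d/s per hop): 9523.81, 0.478261, 7762.56, 0.469565 μs; sum = 17287.3 μs.
End-to-end = 17290 μs.

17290 μs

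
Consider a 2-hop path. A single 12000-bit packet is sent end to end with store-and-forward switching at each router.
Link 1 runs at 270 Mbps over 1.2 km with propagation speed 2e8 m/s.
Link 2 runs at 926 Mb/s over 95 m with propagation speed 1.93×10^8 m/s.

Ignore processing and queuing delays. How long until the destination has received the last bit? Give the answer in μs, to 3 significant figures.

63.9 μs

Transmission delays (L/R per hop): 44.4444, 12.959 μs; sum = 57.4034 μs.
Propagation delays (d/s per hop): 6, 0.492228 μs; sum = 6.49223 μs.
End-to-end = 63.9 μs.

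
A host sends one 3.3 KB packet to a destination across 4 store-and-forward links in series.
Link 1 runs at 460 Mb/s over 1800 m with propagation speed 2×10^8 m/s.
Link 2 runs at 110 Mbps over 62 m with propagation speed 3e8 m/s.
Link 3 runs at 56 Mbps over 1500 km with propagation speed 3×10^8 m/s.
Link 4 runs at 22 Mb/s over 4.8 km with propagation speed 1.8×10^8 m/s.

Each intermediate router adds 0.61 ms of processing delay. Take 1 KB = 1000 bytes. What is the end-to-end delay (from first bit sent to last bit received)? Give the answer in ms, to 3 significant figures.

L = 26400 bits.
Transmission delays (L/R per hop): 0.0573913, 0.24, 0.471429, 1.2 ms; sum = 1.96882 ms.
Propagation delays (d/s per hop): 0.009, 0.000206667, 5, 0.0266667 ms; sum = 5.03587 ms.
Processing at 3 router(s): 3 × 0.61 ms = 1.83 ms.
End-to-end = 8.83 ms.

8.83 ms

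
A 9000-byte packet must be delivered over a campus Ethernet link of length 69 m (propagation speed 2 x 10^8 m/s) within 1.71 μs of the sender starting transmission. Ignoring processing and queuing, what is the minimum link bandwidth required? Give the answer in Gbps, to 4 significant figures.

L = 72000 bits.
Propagation delay = 69 / 200000000 = 0.345 μs.
Transmission budget = 1.71 − 0.345 = 1.365 μs.
R ≥ L / t_tx = 72000 bits / 1.365e-06 s = 52.75 Gbps.

52.75 Gbps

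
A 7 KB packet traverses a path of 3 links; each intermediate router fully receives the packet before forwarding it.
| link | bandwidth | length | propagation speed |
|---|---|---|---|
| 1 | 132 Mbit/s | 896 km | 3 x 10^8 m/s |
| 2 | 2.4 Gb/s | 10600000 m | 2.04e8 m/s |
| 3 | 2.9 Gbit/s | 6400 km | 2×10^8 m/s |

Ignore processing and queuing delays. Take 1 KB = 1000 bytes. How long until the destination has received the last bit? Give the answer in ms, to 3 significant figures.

87.4 ms

L = 56000 bits.
Transmission delays (L/R per hop): 0.424242, 0.0233333, 0.0193103 ms; sum = 0.466886 ms.
Propagation delays (d/s per hop): 2.98667, 51.9608, 32 ms; sum = 86.9475 ms.
End-to-end = 87.4 ms.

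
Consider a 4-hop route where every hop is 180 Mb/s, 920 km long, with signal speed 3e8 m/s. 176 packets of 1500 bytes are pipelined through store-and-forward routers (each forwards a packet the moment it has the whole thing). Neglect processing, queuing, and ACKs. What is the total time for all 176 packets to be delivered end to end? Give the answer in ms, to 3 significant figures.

24.2 ms

Per-hop transmission t_tx = L/R = 12000/180000000 = 0.0666667 ms.
Per-hop propagation t_prop = 920000/300000000 = 3.06667 ms.
Pipeline fill: first packet needs 4·t_tx to clear all hops; remaining 175 packets each add one t_tx.
Total = (4+176-1)·t_tx + 4·t_prop = 179·0.0666667 + 4·3.06667 = 24.2 ms.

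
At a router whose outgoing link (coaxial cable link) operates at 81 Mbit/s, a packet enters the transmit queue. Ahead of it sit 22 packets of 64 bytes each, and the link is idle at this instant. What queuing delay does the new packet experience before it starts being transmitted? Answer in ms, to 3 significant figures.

0.139 ms

Each queued packet: L/R = 512/81000000 = 0.00632099 ms.
22 queued → 0.139062 ms.
Queuing delay = 0.139 ms.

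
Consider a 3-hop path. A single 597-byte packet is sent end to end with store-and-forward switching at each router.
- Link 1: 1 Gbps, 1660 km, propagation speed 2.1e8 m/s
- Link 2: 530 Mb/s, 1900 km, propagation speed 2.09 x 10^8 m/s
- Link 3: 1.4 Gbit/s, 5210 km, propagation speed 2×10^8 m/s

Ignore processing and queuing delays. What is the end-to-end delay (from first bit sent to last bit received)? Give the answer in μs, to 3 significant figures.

L = 597 × 8 = 4776 bits.
Transmission delays (L/R per hop): 4.776, 9.01132, 3.41143 μs; sum = 17.1987 μs.
Propagation delays (d/s per hop): 7904.76, 9090.91, 26050 μs; sum = 43045.7 μs.
End-to-end = 43100 μs.

43100 μs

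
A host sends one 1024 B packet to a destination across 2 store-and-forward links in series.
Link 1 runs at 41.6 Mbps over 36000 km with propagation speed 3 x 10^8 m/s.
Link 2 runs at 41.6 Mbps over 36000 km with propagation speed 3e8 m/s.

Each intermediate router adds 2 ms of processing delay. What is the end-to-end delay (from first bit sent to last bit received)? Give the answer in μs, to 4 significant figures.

L = 1024 × 8 = 8192 bits.
Transmission delay per hop = L/R = 8192/41600000 = 196.923 μs; 2 hops → 393.846 μs.
Propagation delays (d/s per hop): 120000, 120000 μs; sum = 240000 μs.
Processing at 1 router(s): 1 × 2 ms = 2000 μs.
End-to-end = 242400 μs.

242400 μs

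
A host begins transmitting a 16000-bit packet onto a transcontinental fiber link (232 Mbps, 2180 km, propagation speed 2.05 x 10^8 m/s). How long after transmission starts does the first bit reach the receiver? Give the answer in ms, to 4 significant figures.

First bit experiences only propagation delay: d/s = 2180000/2.05e+08 = 10.63 ms.

10.63 ms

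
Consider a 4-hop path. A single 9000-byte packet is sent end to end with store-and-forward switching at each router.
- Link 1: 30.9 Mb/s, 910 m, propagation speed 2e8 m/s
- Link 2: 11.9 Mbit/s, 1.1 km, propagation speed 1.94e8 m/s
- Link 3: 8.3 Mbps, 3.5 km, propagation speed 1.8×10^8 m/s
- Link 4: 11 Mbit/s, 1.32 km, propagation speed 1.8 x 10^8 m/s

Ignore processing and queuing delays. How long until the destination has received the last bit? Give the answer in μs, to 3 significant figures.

L = 9000 × 8 = 72000 bits.
Transmission delays (L/R per hop): 2330.1, 6050.42, 8674.7, 6545.45 μs; sum = 23600.7 μs.
Propagation delays (d/s per hop): 4.55, 5.6701, 19.4444, 7.33333 μs; sum = 36.9979 μs.
End-to-end = 23600 μs.

23600 μs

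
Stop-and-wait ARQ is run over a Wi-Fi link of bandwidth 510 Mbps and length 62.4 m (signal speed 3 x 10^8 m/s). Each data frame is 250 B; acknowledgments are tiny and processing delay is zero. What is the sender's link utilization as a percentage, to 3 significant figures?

90.4 %

t_tx = L/R = 2000/510000000 = 3.92157e-06 s.
t_prop = 62.4/300000000 = 2.08e-07 s; RTT = 4.16e-07 s.
Cycle = t_tx + RTT = 4.33757e-06 s.
Utilization = t_tx / cycle = 3.92157e-06/4.33757e-06 = 90.4 %.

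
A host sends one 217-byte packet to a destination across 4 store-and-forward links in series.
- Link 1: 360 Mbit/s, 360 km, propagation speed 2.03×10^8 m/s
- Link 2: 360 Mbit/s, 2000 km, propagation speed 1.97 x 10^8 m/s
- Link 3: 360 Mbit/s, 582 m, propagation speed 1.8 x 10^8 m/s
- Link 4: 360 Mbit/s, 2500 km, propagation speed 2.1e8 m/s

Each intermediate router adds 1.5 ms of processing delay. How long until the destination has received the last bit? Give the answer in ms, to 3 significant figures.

28.4 ms

L = 217 × 8 = 1736 bits.
Transmission delay per hop = L/R = 1736/360000000 = 0.00482222 ms; 4 hops → 0.0192889 ms.
Propagation delays (d/s per hop): 1.7734, 10.1523, 0.00323333, 11.9048 ms; sum = 23.8337 ms.
Processing at 3 router(s): 3 × 1.5 ms = 4.5 ms.
End-to-end = 28.4 ms.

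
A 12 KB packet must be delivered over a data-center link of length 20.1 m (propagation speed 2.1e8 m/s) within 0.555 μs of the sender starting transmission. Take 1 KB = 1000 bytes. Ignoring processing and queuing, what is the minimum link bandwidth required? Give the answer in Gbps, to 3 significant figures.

209 Gbps

L = 96000 bits.
Propagation delay = 20.1 / 210000000 = 0.0957143 μs.
Transmission budget = 0.555 − 0.0957143 = 0.459286 μs.
R ≥ L / t_tx = 96000 bits / 4.59286e-07 s = 209 Gbps.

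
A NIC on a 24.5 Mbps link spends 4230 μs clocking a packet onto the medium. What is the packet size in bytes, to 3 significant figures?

13000 bytes

L = R × t_tx = 24500000 b/s × 0.00423 s = 103635 bits.
In bytes: 103635 / 8 = 13000 bytes.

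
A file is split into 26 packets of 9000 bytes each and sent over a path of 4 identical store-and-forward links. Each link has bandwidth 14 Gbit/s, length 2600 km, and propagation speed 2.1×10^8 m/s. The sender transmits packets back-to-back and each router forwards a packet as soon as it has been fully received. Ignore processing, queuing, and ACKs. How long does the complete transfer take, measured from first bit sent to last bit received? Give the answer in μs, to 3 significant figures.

49700 μs

Per-hop transmission t_tx = L/R = 72000/14000000000 = 5.14286 μs.
Per-hop propagation t_prop = 2600000/210000000 = 12381 μs.
Pipeline fill: first packet needs 4·t_tx to clear all hops; remaining 25 packets each add one t_tx.
Total = (4+26-1)·t_tx + 4·t_prop = 29·5.14286 + 4·12381 = 49700 μs.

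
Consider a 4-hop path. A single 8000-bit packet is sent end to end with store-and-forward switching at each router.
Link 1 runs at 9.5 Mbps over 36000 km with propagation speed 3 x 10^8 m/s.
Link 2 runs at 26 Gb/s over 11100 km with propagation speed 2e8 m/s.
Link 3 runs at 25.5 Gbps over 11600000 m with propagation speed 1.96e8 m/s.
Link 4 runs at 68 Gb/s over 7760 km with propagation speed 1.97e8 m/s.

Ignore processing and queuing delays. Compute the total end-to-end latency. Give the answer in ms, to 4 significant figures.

274.9 ms

Transmission delays (L/R per hop): 0.842105, 0.000307692, 0.000313725, 0.000117647 ms; sum = 0.842844 ms.
Propagation delays (d/s per hop): 120, 55.5, 59.1837, 39.3909 ms; sum = 274.075 ms.
End-to-end = 274.9 ms.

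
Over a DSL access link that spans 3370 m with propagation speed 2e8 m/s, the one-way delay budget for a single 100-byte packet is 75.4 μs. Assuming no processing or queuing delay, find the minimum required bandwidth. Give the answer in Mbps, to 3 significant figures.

13.7 Mbps

L = 800 bits.
Propagation delay = 3370 / 200000000 = 16.85 μs.
Transmission budget = 75.4 − 16.85 = 58.55 μs.
R ≥ L / t_tx = 800 bits / 5.855e-05 s = 13.7 Mbps.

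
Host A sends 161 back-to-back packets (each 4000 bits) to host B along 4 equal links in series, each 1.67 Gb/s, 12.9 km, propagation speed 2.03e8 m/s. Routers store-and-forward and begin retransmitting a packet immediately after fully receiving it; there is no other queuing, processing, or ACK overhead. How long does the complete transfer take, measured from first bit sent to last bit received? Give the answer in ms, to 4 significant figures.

Per-hop transmission t_tx = L/R = 4000/1670000000 = 0.00239521 ms.
Per-hop propagation t_prop = 12900/2.03e+08 = 0.0635468 ms.
Pipeline fill: first packet needs 4·t_tx to clear all hops; remaining 160 packets each add one t_tx.
Total = (4+161-1)·t_tx + 4·t_prop = 164·0.00239521 + 4·0.0635468 = 0.6470 ms.

0.6470 ms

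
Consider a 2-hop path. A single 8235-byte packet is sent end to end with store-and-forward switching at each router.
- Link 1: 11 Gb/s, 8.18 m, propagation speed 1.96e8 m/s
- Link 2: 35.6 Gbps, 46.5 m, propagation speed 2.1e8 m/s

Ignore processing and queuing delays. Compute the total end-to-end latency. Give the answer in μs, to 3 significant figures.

8.10 μs

L = 8235 × 8 = 65880 bits.
Transmission delays (L/R per hop): 5.98909, 1.85056 μs; sum = 7.83965 μs.
Propagation delays (d/s per hop): 0.0417347, 0.221429 μs; sum = 0.263163 μs.
End-to-end = 8.10 μs.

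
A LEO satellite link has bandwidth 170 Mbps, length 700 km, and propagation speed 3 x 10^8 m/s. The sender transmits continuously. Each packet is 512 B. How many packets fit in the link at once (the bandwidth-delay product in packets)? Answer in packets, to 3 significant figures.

Propagation delay = 700000 / 300000000 = 0.00233333 s.
BDP = R × t_prop = 170000000 × 0.00233333 = 396667 bits.
In packets of 4096 bits: 96.8 packets.

96.8 packets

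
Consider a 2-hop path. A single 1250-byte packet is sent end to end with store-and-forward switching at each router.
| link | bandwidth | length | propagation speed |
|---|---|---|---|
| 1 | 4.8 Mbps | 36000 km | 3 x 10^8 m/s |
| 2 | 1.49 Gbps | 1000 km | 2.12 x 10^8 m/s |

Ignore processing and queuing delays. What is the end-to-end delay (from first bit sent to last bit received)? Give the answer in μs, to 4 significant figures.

126800 μs

L = 1250 × 8 = 10000 bits.
Transmission delays (L/R per hop): 2083.33, 6.71141 μs; sum = 2090.04 μs.
Propagation delays (d/s per hop): 120000, 4716.98 μs; sum = 124717 μs.
End-to-end = 126800 μs.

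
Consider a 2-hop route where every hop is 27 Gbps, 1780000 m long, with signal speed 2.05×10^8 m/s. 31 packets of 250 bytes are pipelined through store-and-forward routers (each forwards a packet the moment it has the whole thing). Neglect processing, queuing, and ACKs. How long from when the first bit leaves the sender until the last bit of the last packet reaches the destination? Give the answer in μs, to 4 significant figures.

Per-hop transmission t_tx = L/R = 2000/27000000000 = 0.0740741 μs.
Per-hop propagation t_prop = 1780000/2.05e+08 = 8682.93 μs.
Pipeline fill: first packet needs 2·t_tx to clear all hops; remaining 30 packets each add one t_tx.
Total = (2+31-1)·t_tx + 2·t_prop = 32·0.0740741 + 2·8682.93 = 17370 μs.

17370 μs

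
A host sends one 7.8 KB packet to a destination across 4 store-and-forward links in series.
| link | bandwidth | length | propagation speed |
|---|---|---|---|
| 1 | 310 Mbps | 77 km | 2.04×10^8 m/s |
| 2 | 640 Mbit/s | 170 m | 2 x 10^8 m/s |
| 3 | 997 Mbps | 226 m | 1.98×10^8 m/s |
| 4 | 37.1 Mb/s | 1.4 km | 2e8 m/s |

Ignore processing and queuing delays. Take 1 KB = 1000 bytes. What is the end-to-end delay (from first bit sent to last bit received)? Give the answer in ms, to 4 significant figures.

L = 62400 bits.
Transmission delays (L/R per hop): 0.20129, 0.0975, 0.0625878, 1.68194 ms; sum = 2.04332 ms.
Propagation delays (d/s per hop): 0.377451, 0.00085, 0.00114141, 0.007 ms; sum = 0.386442 ms.
End-to-end = 2.430 ms.

2.430 ms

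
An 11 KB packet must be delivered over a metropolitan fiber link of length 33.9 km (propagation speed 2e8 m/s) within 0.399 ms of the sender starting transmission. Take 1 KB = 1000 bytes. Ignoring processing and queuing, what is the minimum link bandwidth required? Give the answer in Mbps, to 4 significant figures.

L = 88000 bits.
Propagation delay = 33900 / 200000000 = 0.1695 ms.
Transmission budget = 0.399 − 0.1695 = 0.2295 ms.
R ≥ L / t_tx = 88000 bits / 0.0002295 s = 383.4 Mbps.

383.4 Mbps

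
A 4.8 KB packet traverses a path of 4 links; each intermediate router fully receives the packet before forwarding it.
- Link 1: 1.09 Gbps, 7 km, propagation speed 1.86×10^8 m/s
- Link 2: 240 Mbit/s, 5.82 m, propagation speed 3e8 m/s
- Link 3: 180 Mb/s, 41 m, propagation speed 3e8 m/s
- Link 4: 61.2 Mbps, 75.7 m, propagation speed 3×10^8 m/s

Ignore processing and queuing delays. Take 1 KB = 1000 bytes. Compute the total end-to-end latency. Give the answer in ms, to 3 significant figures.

1.07 ms

L = 38400 bits.
Transmission delays (L/R per hop): 0.0352294, 0.16, 0.213333, 0.627451 ms; sum = 1.03601 ms.
Propagation delays (d/s per hop): 0.0376344, 1.94e-05, 0.000136667, 0.000252333 ms; sum = 0.0380428 ms.
End-to-end = 1.07 ms.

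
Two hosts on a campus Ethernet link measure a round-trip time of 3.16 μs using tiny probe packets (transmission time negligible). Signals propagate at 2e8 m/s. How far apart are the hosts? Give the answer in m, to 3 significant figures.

316 m

One-way propagation = RTT/2 = 1.58 μs.
d = s × t = 200000000 × 1.58e-06 = 316 m.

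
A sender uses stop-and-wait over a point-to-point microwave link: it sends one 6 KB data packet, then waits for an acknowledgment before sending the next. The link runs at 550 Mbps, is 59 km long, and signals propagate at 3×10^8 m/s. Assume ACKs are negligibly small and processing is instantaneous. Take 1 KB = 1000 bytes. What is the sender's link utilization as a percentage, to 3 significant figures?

t_tx = L/R = 48000/550000000 = 8.72727e-05 s.
t_prop = 59000/300000000 = 0.000196667 s; RTT = 0.000393333 s.
Cycle = t_tx + RTT = 0.000480606 s.
Utilization = t_tx / cycle = 8.72727e-05/0.000480606 = 18.2 %.

18.2 %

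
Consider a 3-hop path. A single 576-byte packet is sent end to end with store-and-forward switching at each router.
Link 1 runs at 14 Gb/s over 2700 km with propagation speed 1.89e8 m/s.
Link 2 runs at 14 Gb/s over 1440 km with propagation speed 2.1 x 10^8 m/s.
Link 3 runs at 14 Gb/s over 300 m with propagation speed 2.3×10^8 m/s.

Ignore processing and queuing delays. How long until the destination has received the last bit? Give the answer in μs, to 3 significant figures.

L = 576 × 8 = 4608 bits.
Transmission delay per hop = L/R = 4608/14000000000 = 0.329143 μs; 3 hops → 0.987429 μs.
Propagation delays (d/s per hop): 14285.7, 6857.14, 1.30435 μs; sum = 21144.2 μs.
End-to-end = 21100 μs.

21100 μs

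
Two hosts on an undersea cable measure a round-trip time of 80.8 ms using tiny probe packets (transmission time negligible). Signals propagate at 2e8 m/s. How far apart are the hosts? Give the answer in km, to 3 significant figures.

8080 km

One-way propagation = RTT/2 = 40.4 ms.
d = s × t = 200000000 × 0.0404 = 8080 km.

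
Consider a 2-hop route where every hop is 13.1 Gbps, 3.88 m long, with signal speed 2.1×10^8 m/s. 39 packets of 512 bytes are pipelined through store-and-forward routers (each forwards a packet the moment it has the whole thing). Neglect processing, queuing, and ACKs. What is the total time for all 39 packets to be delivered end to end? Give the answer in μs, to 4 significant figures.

Per-hop transmission t_tx = L/R = 4096/13100000000 = 0.312672 μs.
Per-hop propagation t_prop = 3.88/210000000 = 0.0184762 μs.
Pipeline fill: first packet needs 2·t_tx to clear all hops; remaining 38 packets each add one t_tx.
Total = (2+39-1)·t_tx + 2·t_prop = 40·0.312672 + 2·0.0184762 = 12.54 μs.

12.54 μs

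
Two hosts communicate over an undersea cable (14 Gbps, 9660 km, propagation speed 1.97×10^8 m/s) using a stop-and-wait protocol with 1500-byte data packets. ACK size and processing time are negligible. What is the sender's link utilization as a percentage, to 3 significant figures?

0.000874 %

t_tx = L/R = 12000/14000000000 = 8.57143e-07 s.
t_prop = 9660000/197000000 = 0.0490355 s; RTT = 0.0980711 s.
Cycle = t_tx + RTT = 0.0980719 s.
Utilization = t_tx / cycle = 8.57143e-07/0.0980719 = 0.000874 %.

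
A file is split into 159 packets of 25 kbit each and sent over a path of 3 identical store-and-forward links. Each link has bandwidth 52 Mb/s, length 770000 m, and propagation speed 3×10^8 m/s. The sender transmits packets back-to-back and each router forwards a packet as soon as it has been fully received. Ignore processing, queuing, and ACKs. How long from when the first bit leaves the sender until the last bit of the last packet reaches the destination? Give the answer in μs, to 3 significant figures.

Per-hop transmission t_tx = L/R = 25000/52000000 = 480.769 μs.
Per-hop propagation t_prop = 770000/300000000 = 2566.67 μs.
Pipeline fill: first packet needs 3·t_tx to clear all hops; remaining 158 packets each add one t_tx.
Total = (3+159-1)·t_tx + 3·t_prop = 161·480.769 + 3·2566.67 = 85100 μs.

85100 μs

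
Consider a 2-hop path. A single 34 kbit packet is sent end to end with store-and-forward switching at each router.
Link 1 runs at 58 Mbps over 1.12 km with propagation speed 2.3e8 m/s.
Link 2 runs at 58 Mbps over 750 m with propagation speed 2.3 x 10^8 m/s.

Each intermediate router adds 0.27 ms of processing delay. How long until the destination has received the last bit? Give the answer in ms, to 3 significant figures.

1.45 ms

L = 34000 bits.
Transmission delay per hop = L/R = 34000/58000000 = 0.586207 ms; 2 hops → 1.17241 ms.
Propagation delays (d/s per hop): 0.00486957, 0.00326087 ms; sum = 0.00813043 ms.
Processing at 1 router(s): 1 × 0.27 ms = 0.27 ms.
End-to-end = 1.45 ms.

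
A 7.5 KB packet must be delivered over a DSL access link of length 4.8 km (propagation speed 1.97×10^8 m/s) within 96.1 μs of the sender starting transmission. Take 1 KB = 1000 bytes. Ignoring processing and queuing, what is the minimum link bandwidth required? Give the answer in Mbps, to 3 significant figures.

L = 60000 bits.
Propagation delay = 4800 / 197000000 = 24.3655 μs.
Transmission budget = 96.1 − 24.3655 = 71.7345 μs.
R ≥ L / t_tx = 60000 bits / 7.17345e-05 s = 836 Mbps.

836 Mbps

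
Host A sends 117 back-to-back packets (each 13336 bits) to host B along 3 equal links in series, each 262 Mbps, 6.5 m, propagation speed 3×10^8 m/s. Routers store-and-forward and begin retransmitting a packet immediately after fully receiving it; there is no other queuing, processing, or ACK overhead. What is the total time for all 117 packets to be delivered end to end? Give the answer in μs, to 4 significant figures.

Per-hop transmission t_tx = L/R = 13336/262000000 = 50.9008 μs.
Per-hop propagation t_prop = 6.5/300000000 = 0.0216667 μs.
Pipeline fill: first packet needs 3·t_tx to clear all hops; remaining 116 packets each add one t_tx.
Total = (3+117-1)·t_tx + 3·t_prop = 119·50.9008 + 3·0.0216667 = 6057 μs.

6057 μs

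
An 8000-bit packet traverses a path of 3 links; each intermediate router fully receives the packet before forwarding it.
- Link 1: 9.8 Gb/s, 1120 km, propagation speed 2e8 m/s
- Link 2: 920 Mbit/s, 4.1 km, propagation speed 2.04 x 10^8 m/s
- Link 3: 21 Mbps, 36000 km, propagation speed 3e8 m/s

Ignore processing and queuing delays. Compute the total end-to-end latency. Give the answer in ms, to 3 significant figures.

126 ms

Transmission delays (L/R per hop): 0.000816327, 0.00869565, 0.380952 ms; sum = 0.390464 ms.
Propagation delays (d/s per hop): 5.6, 0.020098, 120 ms; sum = 125.62 ms.
End-to-end = 126 ms.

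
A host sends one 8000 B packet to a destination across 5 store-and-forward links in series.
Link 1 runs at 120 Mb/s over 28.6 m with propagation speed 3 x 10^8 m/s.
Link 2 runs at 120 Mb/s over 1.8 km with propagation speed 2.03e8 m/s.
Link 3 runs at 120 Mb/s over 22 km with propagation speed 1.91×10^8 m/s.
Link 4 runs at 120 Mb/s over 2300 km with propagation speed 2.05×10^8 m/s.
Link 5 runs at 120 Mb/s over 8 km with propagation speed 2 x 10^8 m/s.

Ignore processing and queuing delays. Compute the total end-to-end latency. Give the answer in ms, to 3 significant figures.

L = 8000 × 8 = 64000 bits.
Transmission delay per hop = L/R = 64000/120000000 = 0.533333 ms; 5 hops → 2.66667 ms.
Propagation delays (d/s per hop): 9.53333e-05, 0.008867, 0.115183, 11.2195, 0.04 ms; sum = 11.3837 ms.
End-to-end = 14.1 ms.

14.1 ms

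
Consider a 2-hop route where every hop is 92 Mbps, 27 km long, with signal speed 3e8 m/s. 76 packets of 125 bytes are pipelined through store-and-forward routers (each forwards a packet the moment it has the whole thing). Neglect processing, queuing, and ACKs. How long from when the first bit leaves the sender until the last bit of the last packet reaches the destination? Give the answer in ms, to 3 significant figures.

Per-hop transmission t_tx = L/R = 1000/92000000 = 0.0108696 ms.
Per-hop propagation t_prop = 27000/300000000 = 0.09 ms.
Pipeline fill: first packet needs 2·t_tx to clear all hops; remaining 75 packets each add one t_tx.
Total = (2+76-1)·t_tx + 2·t_prop = 77·0.0108696 + 2·0.09 = 1.02 ms.

1.02 ms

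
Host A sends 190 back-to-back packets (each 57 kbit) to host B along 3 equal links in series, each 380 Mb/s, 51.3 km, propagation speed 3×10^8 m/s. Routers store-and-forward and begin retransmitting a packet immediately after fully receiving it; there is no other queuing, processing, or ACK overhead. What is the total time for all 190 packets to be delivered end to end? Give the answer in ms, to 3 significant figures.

29.3 ms

Per-hop transmission t_tx = L/R = 57000/380000000 = 0.15 ms.
Per-hop propagation t_prop = 51300/300000000 = 0.171 ms.
Pipeline fill: first packet needs 3·t_tx to clear all hops; remaining 189 packets each add one t_tx.
Total = (3+190-1)·t_tx + 3·t_prop = 192·0.15 + 3·0.171 = 29.3 ms.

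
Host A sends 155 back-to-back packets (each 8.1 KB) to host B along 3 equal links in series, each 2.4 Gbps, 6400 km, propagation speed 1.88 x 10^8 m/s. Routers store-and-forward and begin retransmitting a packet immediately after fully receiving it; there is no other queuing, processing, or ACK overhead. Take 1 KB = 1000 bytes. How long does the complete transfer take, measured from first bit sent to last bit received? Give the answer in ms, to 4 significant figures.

106.4 ms

Per-hop transmission t_tx = L/R = 64800/2400000000 = 0.027 ms.
Per-hop propagation t_prop = 6400000/188000000 = 34.0426 ms.
Pipeline fill: first packet needs 3·t_tx to clear all hops; remaining 154 packets each add one t_tx.
Total = (3+155-1)·t_tx + 3·t_prop = 157·0.027 + 3·34.0426 = 106.4 ms.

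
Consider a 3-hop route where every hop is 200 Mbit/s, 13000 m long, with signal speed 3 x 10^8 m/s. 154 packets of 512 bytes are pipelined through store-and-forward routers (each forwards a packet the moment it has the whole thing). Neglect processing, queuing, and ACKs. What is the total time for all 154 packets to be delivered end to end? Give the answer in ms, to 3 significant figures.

3.32 ms

Per-hop transmission t_tx = L/R = 4096/200000000 = 0.02048 ms.
Per-hop propagation t_prop = 13000/300000000 = 0.0433333 ms.
Pipeline fill: first packet needs 3·t_tx to clear all hops; remaining 153 packets each add one t_tx.
Total = (3+154-1)·t_tx + 3·t_prop = 156·0.02048 + 3·0.0433333 = 3.32 ms.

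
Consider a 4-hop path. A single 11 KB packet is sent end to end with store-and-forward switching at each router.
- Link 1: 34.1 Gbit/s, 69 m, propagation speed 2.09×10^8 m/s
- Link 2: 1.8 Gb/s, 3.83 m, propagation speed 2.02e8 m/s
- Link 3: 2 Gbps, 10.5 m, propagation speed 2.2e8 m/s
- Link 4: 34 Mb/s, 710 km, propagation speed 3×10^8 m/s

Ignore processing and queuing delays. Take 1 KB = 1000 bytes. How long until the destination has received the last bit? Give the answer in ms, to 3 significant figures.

L = 88000 bits.
Transmission delays (L/R per hop): 0.00258065, 0.0488889, 0.044, 2.58824 ms; sum = 2.6837 ms.
Propagation delays (d/s per hop): 0.000330144, 1.89604e-05, 4.77273e-05, 2.36667 ms; sum = 2.36706 ms.
End-to-end = 5.05 ms.

5.05 ms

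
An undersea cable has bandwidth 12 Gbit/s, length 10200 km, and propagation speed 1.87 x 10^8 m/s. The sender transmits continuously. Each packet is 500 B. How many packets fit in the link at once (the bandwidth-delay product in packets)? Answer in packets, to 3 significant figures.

164000 packets

Propagation delay = 10200000 / 187000000 = 0.0545455 s.
BDP = R × t_prop = 12000000000 × 0.0545455 = 654545000 bits.
In packets of 4000 bits: 164000 packets.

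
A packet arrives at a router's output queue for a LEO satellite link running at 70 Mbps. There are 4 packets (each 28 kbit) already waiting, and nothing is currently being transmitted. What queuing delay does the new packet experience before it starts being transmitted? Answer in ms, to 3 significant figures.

1.60 ms

Each queued packet: L/R = 28000/70000000 = 0.4 ms.
4 queued → 1.6 ms.
Queuing delay = 1.60 ms.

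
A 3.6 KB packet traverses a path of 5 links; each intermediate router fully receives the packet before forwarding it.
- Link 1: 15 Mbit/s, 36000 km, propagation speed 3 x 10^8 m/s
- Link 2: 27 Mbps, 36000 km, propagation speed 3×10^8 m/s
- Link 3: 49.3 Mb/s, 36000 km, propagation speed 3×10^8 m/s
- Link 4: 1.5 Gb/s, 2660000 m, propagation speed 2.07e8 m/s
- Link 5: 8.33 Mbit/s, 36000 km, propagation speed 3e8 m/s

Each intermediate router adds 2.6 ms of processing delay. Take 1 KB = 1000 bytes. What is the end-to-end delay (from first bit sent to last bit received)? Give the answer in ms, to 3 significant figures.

L = 28800 bits.
Transmission delays (L/R per hop): 1.92, 1.06667, 0.584178, 0.0192, 3.45738 ms; sum = 7.04743 ms.
Propagation delays (d/s per hop): 120, 120, 120, 12.8502, 120 ms; sum = 492.85 ms.
Processing at 4 router(s): 4 × 2.6 ms = 10.4 ms.
End-to-end = 510 ms.

510 ms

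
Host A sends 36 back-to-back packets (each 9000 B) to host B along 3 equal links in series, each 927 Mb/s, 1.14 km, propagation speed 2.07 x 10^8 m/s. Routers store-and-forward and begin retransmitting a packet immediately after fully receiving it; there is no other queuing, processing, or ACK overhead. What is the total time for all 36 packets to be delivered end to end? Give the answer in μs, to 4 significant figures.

2968 μs

Per-hop transmission t_tx = L/R = 72000/927000000 = 77.6699 μs.
Per-hop propagation t_prop = 1140/2.07e+08 = 5.50725 μs.
Pipeline fill: first packet needs 3·t_tx to clear all hops; remaining 35 packets each add one t_tx.
Total = (3+36-1)·t_tx + 3·t_prop = 38·77.6699 + 3·5.50725 = 2968 μs.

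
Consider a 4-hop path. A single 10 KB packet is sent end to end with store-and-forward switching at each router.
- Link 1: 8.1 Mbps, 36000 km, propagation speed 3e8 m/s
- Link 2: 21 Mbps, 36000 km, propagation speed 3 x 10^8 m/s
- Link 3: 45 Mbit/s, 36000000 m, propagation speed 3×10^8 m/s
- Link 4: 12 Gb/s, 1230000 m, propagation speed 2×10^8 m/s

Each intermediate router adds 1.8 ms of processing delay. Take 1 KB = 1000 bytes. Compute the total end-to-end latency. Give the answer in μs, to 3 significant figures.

L = 80000 bits.
Transmission delays (L/R per hop): 9876.54, 3809.52, 1777.78, 6.66667 μs; sum = 15470.5 μs.
Propagation delays (d/s per hop): 120000, 120000, 120000, 6150 μs; sum = 366150 μs.
Processing at 3 router(s): 3 × 1.8 ms = 5400 μs.
End-to-end = 387000 μs.

387000 μs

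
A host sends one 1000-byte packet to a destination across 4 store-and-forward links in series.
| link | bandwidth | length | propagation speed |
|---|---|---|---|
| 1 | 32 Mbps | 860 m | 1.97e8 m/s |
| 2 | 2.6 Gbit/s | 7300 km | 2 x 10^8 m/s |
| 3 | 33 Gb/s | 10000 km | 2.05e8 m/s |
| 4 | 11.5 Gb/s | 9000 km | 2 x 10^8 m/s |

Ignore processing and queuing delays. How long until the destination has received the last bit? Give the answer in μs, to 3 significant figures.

131000 μs

L = 1000 × 8 = 8000 bits.
Transmission delays (L/R per hop): 250, 3.07692, 0.242424, 0.695652 μs; sum = 254.015 μs.
Propagation delays (d/s per hop): 4.36548, 36500, 48780.5, 45000 μs; sum = 130285 μs.
End-to-end = 131000 μs.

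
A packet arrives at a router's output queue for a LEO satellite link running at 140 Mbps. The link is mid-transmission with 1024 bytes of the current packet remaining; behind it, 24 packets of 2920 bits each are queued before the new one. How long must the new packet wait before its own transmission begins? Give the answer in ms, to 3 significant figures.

Each queued packet: L/R = 2920/140000000 = 0.0208571 ms.
24 queued → 0.500571 ms.
Plus remaining 8192 bits of current packet: 0.0585143 ms.
Queuing delay = 0.559 ms.

0.559 ms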